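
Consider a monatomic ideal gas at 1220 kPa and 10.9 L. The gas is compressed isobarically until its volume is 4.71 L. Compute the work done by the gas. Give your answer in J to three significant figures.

W ≈ -7550 J

Isobaric: W = P ΔV.
W = (1220 kPa)(4.71 − 10.9 L) = (1220)(-6.19) = -7552 J.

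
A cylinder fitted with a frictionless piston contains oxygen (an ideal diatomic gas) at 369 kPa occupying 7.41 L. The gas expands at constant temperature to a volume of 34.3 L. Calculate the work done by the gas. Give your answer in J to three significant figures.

Isothermal: W = nRT ln(V₂/V₁) = P₁V₁ ln(V₂/V₁).
P₁V₁ = (369 kPa)(7.41 L) = 2734 J.
W = 2734 × ln(34.3/7.41) = 2734 × 1.532
W_by_gas = 4190 J.

W ≈ 4190 J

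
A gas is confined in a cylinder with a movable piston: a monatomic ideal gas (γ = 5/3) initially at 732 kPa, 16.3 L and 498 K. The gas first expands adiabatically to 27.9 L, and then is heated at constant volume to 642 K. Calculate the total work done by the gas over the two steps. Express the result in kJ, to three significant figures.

W_total ≈ 5.39 kJ

Step 1 (adiabatic): W = (P₁V₁ − P₂V₂)/(γ−1) = (11932 − 8338)/0.667 = 5390 J.
Step 2 (isochoric): W = 0 (constant volume).
W_total = 5390 + 0 = 5390 J.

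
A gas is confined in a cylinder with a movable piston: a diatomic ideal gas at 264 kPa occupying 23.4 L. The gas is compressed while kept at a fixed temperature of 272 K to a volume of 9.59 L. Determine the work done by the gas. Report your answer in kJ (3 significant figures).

W ≈ -5.51 kJ

Isothermal: W = nRT ln(V₂/V₁) = P₁V₁ ln(V₂/V₁).
P₁V₁ = (264 kPa)(23.4 L) = 6178 J.
W = 6178 × ln(9.59/23.4) = 6178 × -0.892
W_by_gas = -5511 J.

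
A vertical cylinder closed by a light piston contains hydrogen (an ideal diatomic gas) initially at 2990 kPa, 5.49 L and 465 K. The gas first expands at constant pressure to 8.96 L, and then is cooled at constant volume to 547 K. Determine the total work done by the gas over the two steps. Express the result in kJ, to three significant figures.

Step 1 (isobaric): W = PΔV = (2990 kPa)(8.96 − 5.49 L) = 10375 J.
Step 2 (isochoric): W = 0 (constant volume).
W_total = 10375 + 0 = 10375 J.

W_total ≈ 10.4 kJ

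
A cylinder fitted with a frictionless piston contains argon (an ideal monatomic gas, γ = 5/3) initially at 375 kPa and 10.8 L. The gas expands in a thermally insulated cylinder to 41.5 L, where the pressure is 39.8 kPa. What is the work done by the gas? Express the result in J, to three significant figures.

W ≈ 3600 J

Adiabatic: W = (P₁V₁ − P₂V₂)/(γ − 1) with γ = 5/3.
P₁V₁ = 4050 J, P₂V₂ = 1652 J.
W = (4050 − 1652) / 0.6667 = 3597 J.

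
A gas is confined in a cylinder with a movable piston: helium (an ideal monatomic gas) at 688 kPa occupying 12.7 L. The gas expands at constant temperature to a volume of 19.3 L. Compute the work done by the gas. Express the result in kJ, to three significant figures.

W ≈ 3.66 kJ

Isothermal: W = nRT ln(V₂/V₁) = P₁V₁ ln(V₂/V₁).
P₁V₁ = (688 kPa)(12.7 L) = 8738 J.
W = 8738 × ln(19.3/12.7) = 8738 × 0.4185
W_by_gas = 3657 J.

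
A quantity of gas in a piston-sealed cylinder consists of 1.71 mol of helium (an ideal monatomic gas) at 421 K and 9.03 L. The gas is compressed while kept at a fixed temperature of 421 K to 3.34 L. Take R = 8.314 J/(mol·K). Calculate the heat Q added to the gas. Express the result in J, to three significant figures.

Q ≈ -5950 J

Isothermal ⇒ ΔU = 0, so Q = W = nRT ln(V₂/V₁).
Q = (1.71)(8.314)(421) ln(3.34/9.03) = 5985 × -0.9946 = -5953 J.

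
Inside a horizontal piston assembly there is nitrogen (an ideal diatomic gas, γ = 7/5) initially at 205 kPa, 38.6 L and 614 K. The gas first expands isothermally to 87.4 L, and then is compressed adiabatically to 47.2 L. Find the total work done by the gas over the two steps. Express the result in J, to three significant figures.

W_total ≈ 938 J

Step 1 (isothermal): W = P₁V₁ ln(V₂/V₁) = (7913) ln(87.4/38.6) = 6467 J.
After step 1: P = 90.54 kPa, V = 87.4 L, T = 614 K.
Step 2 (adiabatic): W = (P₁V₁ − P₂V₂)/(γ−1) = (7913 − 10124)/0.4 = -5528 J.
W_total = 6467 − 5528 = 938.4 J.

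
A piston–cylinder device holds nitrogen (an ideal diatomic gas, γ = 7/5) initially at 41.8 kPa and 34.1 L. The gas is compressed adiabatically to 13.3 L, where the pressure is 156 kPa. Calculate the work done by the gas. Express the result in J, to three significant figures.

W ≈ -1620 J

Adiabatic: W = (P₁V₁ − P₂V₂)/(γ − 1) with γ = 7/5.
P₁V₁ = 1425 J, P₂V₂ = 2075 J.
W = (1425 − 2075) / 0.4 = -1624 J.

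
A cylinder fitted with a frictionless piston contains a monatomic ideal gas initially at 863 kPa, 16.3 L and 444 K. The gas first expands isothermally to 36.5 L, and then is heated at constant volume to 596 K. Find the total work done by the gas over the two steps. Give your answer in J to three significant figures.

W_total ≈ 11300 J

Step 1 (isothermal): W = P₁V₁ ln(V₂/V₁) = (14067) ln(36.5/16.3) = 11340 J.
Step 2 (isochoric): W = 0 (constant volume).
W_total = 11340 + 0 = 11340 J.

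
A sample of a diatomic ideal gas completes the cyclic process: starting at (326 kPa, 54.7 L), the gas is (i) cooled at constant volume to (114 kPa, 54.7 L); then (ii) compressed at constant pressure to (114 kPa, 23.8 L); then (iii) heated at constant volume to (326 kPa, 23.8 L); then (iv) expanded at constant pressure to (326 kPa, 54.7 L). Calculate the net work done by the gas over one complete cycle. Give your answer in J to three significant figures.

Constant-volume legs do no work.
W(ii) = (114)(23.8 − 54.7) = -3523 J; W(iv) = (326)(54.7 − 23.8) = 10073 J.
W_net = -3523 + 10073 = 6551 J (the clockwise enclosed area).

W_net ≈ 6550 J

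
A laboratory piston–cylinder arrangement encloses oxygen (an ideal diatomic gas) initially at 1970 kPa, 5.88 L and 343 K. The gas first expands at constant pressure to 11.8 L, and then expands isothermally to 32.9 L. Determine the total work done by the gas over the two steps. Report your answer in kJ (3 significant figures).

Step 1 (isobaric): W = PΔV = (1970 kPa)(11.8 − 5.88 L) = 11662 J.
After step 1: P = 1970 kPa, V = 11.8 L, T = 688.3 K.
Step 2 (isothermal): W = P₁V₁ ln(V₂/V₁) = (23246) ln(32.9/11.8) = 23836 J.
W_total = 11662 + 23836 = 35498 J.

W_total ≈ 35.5 kJ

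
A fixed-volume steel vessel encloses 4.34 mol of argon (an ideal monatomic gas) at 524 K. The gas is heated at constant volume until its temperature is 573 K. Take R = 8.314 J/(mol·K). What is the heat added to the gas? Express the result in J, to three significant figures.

Q ≈ 2650 J

Constant volume ⇒ W = 0, so Q = ΔU = nCᵥΔT with Cᵥ = 3R/2 = 12.47 J/(mol·K).
ΔU = (4.34)(12.47)(573 − 524) = 2652 J.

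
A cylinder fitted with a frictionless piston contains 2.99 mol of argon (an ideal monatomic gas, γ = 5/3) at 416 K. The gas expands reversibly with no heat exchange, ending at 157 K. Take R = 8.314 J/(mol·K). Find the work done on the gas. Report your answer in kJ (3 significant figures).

W ≈ -9.66 kJ

Adiabatic ⇒ Q = 0, so W_by = −ΔU = nCᵥ(T₁ − T₂).
Cᵥ = 3R/2 = 12.47 J/(mol·K).
W = (2.99)(12.47)(416 − 157) = 9658 J.
Work on gas = −W_by = -9658 J.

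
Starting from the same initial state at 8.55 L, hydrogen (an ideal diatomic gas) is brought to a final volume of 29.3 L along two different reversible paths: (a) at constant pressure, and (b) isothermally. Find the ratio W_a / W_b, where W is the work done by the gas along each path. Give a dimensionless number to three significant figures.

Path (a) isobaric: W = P₁(V₂ − V₁) → W_a/(P₁V₁) = 2.427.
Path (b) isothermal: W = P₁V₁ ln(V₂/V₁) → W_b/(P₁V₁) = 1.232.
W_a / W_b = 2.427 / 1.232 = 1.97.

W_a / W_b ≈ 1.97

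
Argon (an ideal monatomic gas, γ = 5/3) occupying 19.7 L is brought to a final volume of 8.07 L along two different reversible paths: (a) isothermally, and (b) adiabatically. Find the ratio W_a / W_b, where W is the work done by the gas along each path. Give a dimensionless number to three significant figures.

Path (a) isothermal: W = P₁V₁ ln(V₂/V₁) → W_a/(P₁V₁) = -0.8925.
Path (b) adiabatic: W = P₁V₁(1 − (V₁/V₂)^(γ−1))/(γ−1) → W_b/(P₁V₁) = -1.219.
W_a / W_b = -0.8925 / -1.219 = 0.7318.

W_a / W_b ≈ 0.732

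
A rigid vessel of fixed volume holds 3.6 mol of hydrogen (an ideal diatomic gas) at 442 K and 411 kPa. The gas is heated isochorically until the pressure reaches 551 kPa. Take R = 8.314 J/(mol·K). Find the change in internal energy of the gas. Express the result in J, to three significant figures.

ΔU ≈ 11300 J

Constant volume ⇒ W = 0, so Q = ΔU = nCᵥΔT with Cᵥ = 5R/2 = 20.79 J/(mol·K).
At constant V, T₂/T₁ = P₂/P₁ ⇒ ΔT = T₁(P₂/P₁ − 1) = 442·(551/411 − 1) = 150.6 K.
ΔU = (3.6)(20.79)(150.6) = 11266 J.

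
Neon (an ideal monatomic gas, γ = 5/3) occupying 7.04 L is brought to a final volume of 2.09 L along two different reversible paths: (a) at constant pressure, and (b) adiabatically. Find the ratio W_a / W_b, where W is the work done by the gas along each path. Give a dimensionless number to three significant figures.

Path (a) isobaric: W = P₁(V₂ − V₁) → W_a/(P₁V₁) = -0.7031.
Path (b) adiabatic: W = P₁V₁(1 − (V₁/V₂)^(γ−1))/(γ−1) → W_b/(P₁V₁) = -1.871.
W_a / W_b = -0.7031 / -1.871 = 0.3759.

W_a / W_b ≈ 0.376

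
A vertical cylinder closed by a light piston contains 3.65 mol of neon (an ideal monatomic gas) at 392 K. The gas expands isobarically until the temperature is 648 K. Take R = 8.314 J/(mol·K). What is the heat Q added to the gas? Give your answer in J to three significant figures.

Q ≈ 19400 J

Isobaric: W = nRΔT = (3.65)(8.314)(256) = 7769 J.
ΔU = nCᵥΔT with Cᵥ = 3R/2: ΔU = (3.65)(12.47)(256) = 11653 J.
Q = ΔU + W = 11653 + 7769 = 19422 J.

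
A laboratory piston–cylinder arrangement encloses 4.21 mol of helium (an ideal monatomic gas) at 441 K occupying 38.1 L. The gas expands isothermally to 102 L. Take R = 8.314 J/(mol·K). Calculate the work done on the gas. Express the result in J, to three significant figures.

W ≈ -15200 J

Isothermal: W = nRT ln(V₂/V₁).
W = (4.21)(8.314)(441) × ln(102/38.1)
  = 15436 × 0.9848
W_by_gas = 15201 J; work on gas = −W_by = -15201 J.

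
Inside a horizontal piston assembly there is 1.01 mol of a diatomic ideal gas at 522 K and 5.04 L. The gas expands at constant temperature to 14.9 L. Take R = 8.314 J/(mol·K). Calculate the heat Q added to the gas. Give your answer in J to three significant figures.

Q ≈ 4750 J

Isothermal ⇒ ΔU = 0, so Q = W = nRT ln(V₂/V₁).
Q = (1.01)(8.314)(522) ln(14.9/5.04) = 4383 × 1.084 = 4751 J.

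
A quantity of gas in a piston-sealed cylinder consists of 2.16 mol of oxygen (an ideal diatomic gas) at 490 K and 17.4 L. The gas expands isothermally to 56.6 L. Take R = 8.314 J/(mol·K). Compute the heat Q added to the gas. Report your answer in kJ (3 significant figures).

Q ≈ 10.4 kJ

Isothermal ⇒ ΔU = 0, so Q = W = nRT ln(V₂/V₁).
Q = (2.16)(8.314)(490) ln(56.6/17.4) = 8800 × 1.18 = 10379 J.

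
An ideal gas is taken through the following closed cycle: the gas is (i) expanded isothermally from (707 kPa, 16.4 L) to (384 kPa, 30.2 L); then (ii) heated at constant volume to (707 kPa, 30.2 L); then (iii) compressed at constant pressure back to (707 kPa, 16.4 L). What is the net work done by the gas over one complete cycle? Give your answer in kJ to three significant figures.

W_net ≈ -2.68 kJ

Leg (i): W = PᵢVᵢ ln(V_f/Vᵢ) = (11595) ln(30.2/16.4) = 7079 J.
Leg (ii): W = 0.
Leg (iii): W = PΔV = (707)(16.4 − 30.2) = -9757 J.
W_net = 7079 − 9757 = -2677 J.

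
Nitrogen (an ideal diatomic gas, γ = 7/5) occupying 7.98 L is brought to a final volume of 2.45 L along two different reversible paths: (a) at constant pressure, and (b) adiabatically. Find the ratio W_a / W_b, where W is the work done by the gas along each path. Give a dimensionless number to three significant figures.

W_a / W_b ≈ 0.459

Path (a) isobaric: W = P₁(V₂ − V₁) → W_a/(P₁V₁) = -0.693.
Path (b) adiabatic: W = P₁V₁(1 − (V₁/V₂)^(γ−1))/(γ−1) → W_b/(P₁V₁) = -1.509.
W_a / W_b = -0.693 / -1.509 = 0.4591.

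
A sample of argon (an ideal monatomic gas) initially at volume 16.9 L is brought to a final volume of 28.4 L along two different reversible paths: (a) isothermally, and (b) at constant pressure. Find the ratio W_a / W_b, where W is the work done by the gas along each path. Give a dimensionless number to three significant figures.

Path (a) isothermal: W = P₁V₁ ln(V₂/V₁) → W_a/(P₁V₁) = 0.5191.
Path (b) isobaric: W = P₁(V₂ − V₁) → W_b/(P₁V₁) = 0.6805.
W_a / W_b = 0.5191 / 0.6805 = 0.7628.

W_a / W_b ≈ 0.763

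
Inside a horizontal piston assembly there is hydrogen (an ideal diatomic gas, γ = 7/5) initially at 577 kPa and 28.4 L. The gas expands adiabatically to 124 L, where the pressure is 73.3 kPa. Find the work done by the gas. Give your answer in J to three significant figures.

Adiabatic: W = (P₁V₁ − P₂V₂)/(γ − 1) with γ = 7/5.
P₁V₁ = 16387 J, P₂V₂ = 9089 J.
W = (16387 − 9089) / 0.4 = 18244 J.

W ≈ 18200 J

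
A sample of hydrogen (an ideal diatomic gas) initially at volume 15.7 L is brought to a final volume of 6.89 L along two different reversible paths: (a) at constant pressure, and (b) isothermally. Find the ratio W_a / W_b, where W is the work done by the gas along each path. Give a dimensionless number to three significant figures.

W_a / W_b ≈ 0.681

Path (a) isobaric: W = P₁(V₂ − V₁) → W_a/(P₁V₁) = -0.5611.
Path (b) isothermal: W = P₁V₁ ln(V₂/V₁) → W_b/(P₁V₁) = -0.8236.
W_a / W_b = -0.5611 / -0.8236 = 0.6813.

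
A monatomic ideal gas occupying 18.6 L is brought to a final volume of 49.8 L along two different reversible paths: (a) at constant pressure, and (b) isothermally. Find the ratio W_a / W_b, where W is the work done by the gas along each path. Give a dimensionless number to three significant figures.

Path (a) isobaric: W = P₁(V₂ − V₁) → W_a/(P₁V₁) = 1.677.
Path (b) isothermal: W = P₁V₁ ln(V₂/V₁) → W_b/(P₁V₁) = 0.9849.
W_a / W_b = 1.677 / 0.9849 = 1.703.

W_a / W_b ≈ 1.70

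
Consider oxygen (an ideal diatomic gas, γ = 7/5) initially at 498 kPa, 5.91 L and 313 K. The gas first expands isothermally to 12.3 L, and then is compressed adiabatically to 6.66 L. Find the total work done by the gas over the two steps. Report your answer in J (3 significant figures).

Step 1 (isothermal): W = P₁V₁ ln(V₂/V₁) = (2943) ln(12.3/5.91) = 2157 J.
After step 1: P = 239.3 kPa, V = 12.3 L, T = 313 K.
Step 2 (adiabatic): W = (P₁V₁ − P₂V₂)/(γ−1) = (2943 − 3762)/0.4 = -2046 J.
W_total = 2157 − 2046 = 110.8 J.

W_total ≈ 111 J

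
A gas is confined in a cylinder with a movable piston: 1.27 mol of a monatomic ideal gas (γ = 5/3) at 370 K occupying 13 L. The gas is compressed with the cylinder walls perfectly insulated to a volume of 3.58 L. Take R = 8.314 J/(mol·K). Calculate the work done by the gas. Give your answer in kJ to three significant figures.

Adiabatic: TV^(γ−1) = const with γ = 5/3.
T₂ = T₁ (V₁/V₂)^(γ−1) = 370 × (13/3.58)^0.667 = 370 × 2.363 = 874.1 K.
W_by = nCᵥ(T₁ − T₂) = (1.27)(12.47)(370 − 874.1) = -7984 J.

W ≈ -7.98 kJ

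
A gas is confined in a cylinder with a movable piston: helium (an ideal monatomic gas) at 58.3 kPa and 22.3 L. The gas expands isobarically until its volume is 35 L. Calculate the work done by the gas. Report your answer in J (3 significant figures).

W ≈ 740 J

Isobaric: W = P ΔV.
W = (58.3 kPa)(35 − 22.3 L) = (58.3)(12.7) = 740.4 J.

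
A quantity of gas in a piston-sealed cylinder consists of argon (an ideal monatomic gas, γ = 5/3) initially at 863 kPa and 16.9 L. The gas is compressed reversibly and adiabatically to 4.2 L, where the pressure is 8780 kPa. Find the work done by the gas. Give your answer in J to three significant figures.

Adiabatic: W = (P₁V₁ − P₂V₂)/(γ − 1) with γ = 5/3.
P₁V₁ = 14585 J, P₂V₂ = 36876 J.
W = (14585 − 36876) / 0.6667 = -33437 J.

W ≈ -33400 J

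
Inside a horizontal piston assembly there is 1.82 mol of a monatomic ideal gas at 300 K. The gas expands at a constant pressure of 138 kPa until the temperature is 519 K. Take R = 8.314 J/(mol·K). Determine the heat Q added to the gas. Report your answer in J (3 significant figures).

Isobaric: W = nRΔT = (1.82)(8.314)(219) = 3314 J.
ΔU = nCᵥΔT with Cᵥ = 3R/2: ΔU = (1.82)(12.47)(219) = 4971 J.
Q = ΔU + W = 4971 + 3314 = 8284 J.

Q ≈ 8280 J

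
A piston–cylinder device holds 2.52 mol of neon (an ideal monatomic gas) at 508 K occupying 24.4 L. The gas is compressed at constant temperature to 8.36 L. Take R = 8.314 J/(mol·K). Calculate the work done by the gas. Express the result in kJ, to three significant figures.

Isothermal: W = nRT ln(V₂/V₁).
W = (2.52)(8.314)(508) × ln(8.36/24.4)
  = 10643 × -1.071
W_by_gas = -11400 J.

W ≈ -11.4 kJ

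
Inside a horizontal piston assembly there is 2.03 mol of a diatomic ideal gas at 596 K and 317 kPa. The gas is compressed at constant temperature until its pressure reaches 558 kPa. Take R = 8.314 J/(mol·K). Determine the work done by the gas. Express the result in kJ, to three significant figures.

Isothermal process: W = nRT ln(V₂/V₁) = nRT ln(P₁/P₂).
W = (2.03)(8.314)(596) × ln(317/558)
  = 10059 × ln(0.5681) = 10059 × -0.5655
W_by_gas = -5688 J.

W ≈ -5.69 kJ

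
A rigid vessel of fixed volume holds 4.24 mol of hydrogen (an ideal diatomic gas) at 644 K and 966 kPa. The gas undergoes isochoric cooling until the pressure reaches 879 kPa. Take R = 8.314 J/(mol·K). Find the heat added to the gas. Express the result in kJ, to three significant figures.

Constant volume ⇒ W = 0, so Q = ΔU = nCᵥΔT with Cᵥ = 5R/2 = 20.79 J/(mol·K).
At constant V, T₂/T₁ = P₂/P₁ ⇒ ΔT = T₁(P₂/P₁ − 1) = 644·(879/966 − 1) = -58 K.
ΔU = (4.24)(20.79)(-58) = -5111 J.

Q ≈ -5.11 kJ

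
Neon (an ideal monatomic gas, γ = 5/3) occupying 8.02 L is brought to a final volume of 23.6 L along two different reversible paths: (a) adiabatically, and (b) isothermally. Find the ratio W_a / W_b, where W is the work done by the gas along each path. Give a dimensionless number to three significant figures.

W_a / W_b ≈ 0.713

Path (a) adiabatic: W = P₁V₁(1 − (V₁/V₂)^(γ−1))/(γ−1) → W_a/(P₁V₁) = 0.7695.
Path (b) isothermal: W = P₁V₁ ln(V₂/V₁) → W_b/(P₁V₁) = 1.079.
W_a / W_b = 0.7695 / 1.079 = 0.713.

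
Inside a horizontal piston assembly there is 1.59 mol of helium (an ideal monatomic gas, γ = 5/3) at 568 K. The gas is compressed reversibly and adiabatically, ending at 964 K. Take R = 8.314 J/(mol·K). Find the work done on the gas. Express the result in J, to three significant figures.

Adiabatic ⇒ Q = 0, so W_by = −ΔU = nCᵥ(T₁ − T₂).
Cᵥ = 3R/2 = 12.47 J/(mol·K).
W = (1.59)(12.47)(568 − 964) = -7852 J.
Work on gas = −W_by = 7852 J.

W ≈ 7850 J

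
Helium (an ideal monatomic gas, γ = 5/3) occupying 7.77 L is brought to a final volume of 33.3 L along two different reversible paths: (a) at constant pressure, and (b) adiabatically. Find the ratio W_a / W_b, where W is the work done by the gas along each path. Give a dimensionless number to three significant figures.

Path (a) isobaric: W = P₁(V₂ − V₁) → W_a/(P₁V₁) = 3.286.
Path (b) adiabatic: W = P₁V₁(1 − (V₁/V₂)^(γ−1))/(γ−1) → W_b/(P₁V₁) = 0.9315.
W_a / W_b = 3.286 / 0.9315 = 3.527.

W_a / W_b ≈ 3.53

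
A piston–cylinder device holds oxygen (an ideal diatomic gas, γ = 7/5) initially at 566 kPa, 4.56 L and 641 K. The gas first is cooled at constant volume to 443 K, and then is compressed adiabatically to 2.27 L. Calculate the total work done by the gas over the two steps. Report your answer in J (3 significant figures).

Step 1 (isochoric): W = 0 (constant volume).
After step 1: P = 391.2 kPa (V unchanged).
Step 2 (adiabatic): W = (P₁V₁ − P₂V₂)/(γ−1) = (1784 − 2358)/0.4 = -1435 J.
W_total = 0 − 1435 = -1435 J.

W_total ≈ -1440 J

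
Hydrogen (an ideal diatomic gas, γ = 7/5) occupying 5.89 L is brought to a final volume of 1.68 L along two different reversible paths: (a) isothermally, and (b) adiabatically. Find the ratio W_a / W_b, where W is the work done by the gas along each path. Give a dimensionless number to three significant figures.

W_a / W_b ≈ 0.770

Path (a) isothermal: W = P₁V₁ ln(V₂/V₁) → W_a/(P₁V₁) = -1.254.
Path (b) adiabatic: W = P₁V₁(1 − (V₁/V₂)^(γ−1))/(γ−1) → W_b/(P₁V₁) = -1.629.
W_a / W_b = -1.254 / -1.629 = 0.77.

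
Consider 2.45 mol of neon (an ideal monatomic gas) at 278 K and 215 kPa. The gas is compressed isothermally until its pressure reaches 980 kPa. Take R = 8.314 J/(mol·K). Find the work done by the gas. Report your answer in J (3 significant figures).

Isothermal process: W = nRT ln(V₂/V₁) = nRT ln(P₁/P₂).
W = (2.45)(8.314)(278) × ln(215/980)
  = 5663 × ln(0.2194) = 5663 × -1.517
W_by_gas = -8590 J.

W ≈ -8590 J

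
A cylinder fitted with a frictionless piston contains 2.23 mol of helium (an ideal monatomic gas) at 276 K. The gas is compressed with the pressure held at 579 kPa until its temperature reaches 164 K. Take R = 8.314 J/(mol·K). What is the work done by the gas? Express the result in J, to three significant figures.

W ≈ -2080 J

Isobaric: W = P ΔV = nR ΔT.
W = (2.23)(8.314)(164 − 276) = -2077 J.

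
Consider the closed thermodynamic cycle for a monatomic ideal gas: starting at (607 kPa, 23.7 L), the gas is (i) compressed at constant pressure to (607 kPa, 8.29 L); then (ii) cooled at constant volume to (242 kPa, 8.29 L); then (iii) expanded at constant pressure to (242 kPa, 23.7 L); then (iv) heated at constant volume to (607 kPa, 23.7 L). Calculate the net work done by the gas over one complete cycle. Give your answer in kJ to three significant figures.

Constant-volume legs do no work.
W(i) = (607)(8.29 − 23.7) = -9354 J; W(iii) = (242)(23.7 − 8.29) = 3729 J.
W_net = -9354 + 3729 = -5625 J (the counter-clockwise enclosed area).

W_net ≈ -5.62 kJ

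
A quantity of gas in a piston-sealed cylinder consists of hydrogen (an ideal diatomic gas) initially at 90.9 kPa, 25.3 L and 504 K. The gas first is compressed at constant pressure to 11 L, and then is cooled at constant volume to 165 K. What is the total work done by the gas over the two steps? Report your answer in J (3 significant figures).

Step 1 (isobaric): W = PΔV = (90.9 kPa)(11 − 25.3 L) = -1300 J.
Step 2 (isochoric): W = 0 (constant volume).
W_total = -1300 + 0 = -1300 J.

W_total ≈ -1300 J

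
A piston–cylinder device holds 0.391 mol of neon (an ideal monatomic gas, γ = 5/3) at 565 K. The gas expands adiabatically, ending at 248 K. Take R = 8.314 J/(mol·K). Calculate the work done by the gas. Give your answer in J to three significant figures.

Adiabatic ⇒ Q = 0, so W_by = −ΔU = nCᵥ(T₁ − T₂).
Cᵥ = 3R/2 = 12.47 J/(mol·K).
W = (0.391)(12.47)(565 − 248) = 1546 J.

W ≈ 1550 J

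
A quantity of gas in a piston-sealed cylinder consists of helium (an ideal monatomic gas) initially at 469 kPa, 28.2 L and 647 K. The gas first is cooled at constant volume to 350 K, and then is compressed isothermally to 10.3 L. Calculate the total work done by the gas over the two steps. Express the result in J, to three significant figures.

W_total ≈ -7210 J

Step 1 (isochoric): W = 0 (constant volume).
After step 1: P = 253.7 kPa (V unchanged).
Step 2 (isothermal): W = P₁V₁ ln(V₂/V₁) = (7155) ln(10.3/28.2) = -7206 J.
W_total = 0 − 7206 = -7206 J.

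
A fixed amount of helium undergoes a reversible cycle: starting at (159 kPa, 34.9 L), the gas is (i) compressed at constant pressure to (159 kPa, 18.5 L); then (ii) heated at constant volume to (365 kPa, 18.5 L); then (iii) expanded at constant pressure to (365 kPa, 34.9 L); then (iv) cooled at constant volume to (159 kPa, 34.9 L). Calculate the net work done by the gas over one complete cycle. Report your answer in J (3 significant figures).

Constant-volume legs do no work.
W(i) = (159)(18.5 − 34.9) = -2608 J; W(iii) = (365)(34.9 − 18.5) = 5986 J.
W_net = -2608 + 5986 = 3378 J (the clockwise enclosed area).

W_net ≈ 3380 J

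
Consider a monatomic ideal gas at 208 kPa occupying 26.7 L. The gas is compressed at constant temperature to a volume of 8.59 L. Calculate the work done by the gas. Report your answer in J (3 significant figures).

Isothermal: W = nRT ln(V₂/V₁) = P₁V₁ ln(V₂/V₁).
P₁V₁ = (208 kPa)(26.7 L) = 5554 J.
W = 5554 × ln(8.59/26.7) = 5554 × -1.134
W_by_gas = -6298 J.

W ≈ -6300 J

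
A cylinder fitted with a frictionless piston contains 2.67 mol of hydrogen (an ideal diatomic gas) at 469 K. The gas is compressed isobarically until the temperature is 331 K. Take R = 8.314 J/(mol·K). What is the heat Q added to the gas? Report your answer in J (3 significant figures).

Q ≈ -10700 J

Isobaric: W = nRΔT = (2.67)(8.314)(-138) = -3063 J.
ΔU = nCᵥΔT with Cᵥ = 5R/2: ΔU = (2.67)(20.79)(-138) = -7658 J.
Q = ΔU + W = -7658 − 3063 = -10722 J.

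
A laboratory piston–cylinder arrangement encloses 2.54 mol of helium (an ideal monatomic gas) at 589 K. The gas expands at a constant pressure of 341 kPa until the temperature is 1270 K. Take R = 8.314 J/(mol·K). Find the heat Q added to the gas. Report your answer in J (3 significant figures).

Isobaric: W = nRΔT = (2.54)(8.314)(681) = 14381 J.
ΔU = nCᵥΔT with Cᵥ = 3R/2: ΔU = (2.54)(12.47)(681) = 21572 J.
Q = ΔU + W = 21572 + 14381 = 35953 J.

Q ≈ 36000 J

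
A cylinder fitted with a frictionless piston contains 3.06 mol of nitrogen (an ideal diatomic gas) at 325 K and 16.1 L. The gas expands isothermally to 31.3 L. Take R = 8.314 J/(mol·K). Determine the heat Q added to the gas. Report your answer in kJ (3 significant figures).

Isothermal ⇒ ΔU = 0, so Q = W = nRT ln(V₂/V₁).
Q = (3.06)(8.314)(325) ln(31.3/16.1) = 8268 × 0.6648 = 5497 J.

Q ≈ 5.50 kJ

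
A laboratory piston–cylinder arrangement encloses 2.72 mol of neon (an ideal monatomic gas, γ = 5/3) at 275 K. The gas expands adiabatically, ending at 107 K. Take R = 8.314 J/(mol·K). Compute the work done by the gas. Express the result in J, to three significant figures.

W ≈ 5700 J

Adiabatic ⇒ Q = 0, so W_by = −ΔU = nCᵥ(T₁ − T₂).
Cᵥ = 3R/2 = 12.47 J/(mol·K).
W = (2.72)(12.47)(275 − 107) = 5699 J.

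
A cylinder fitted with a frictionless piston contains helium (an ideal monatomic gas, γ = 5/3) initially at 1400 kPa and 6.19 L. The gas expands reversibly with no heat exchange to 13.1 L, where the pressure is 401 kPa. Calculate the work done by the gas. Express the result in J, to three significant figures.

W ≈ 5120 J

Adiabatic: W = (P₁V₁ − P₂V₂)/(γ − 1) with γ = 5/3.
P₁V₁ = 8666 J, P₂V₂ = 5253 J.
W = (8666 − 5253) / 0.6667 = 5119 J.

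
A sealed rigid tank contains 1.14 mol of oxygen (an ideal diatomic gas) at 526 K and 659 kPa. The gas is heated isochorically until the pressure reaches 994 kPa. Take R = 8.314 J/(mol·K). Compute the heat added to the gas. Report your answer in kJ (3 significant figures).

Q ≈ 6.34 kJ

Constant volume ⇒ W = 0, so Q = ΔU = nCᵥΔT with Cᵥ = 5R/2 = 20.79 J/(mol·K).
At constant V, T₂/T₁ = P₂/P₁ ⇒ ΔT = T₁(P₂/P₁ − 1) = 526·(994/659 − 1) = 267.4 K.
ΔU = (1.14)(20.79)(267.4) = 6336 J.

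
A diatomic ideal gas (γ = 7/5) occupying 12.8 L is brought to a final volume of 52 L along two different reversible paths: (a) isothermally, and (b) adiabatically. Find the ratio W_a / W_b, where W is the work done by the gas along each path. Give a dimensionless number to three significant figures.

Path (a) isothermal: W = P₁V₁ ln(V₂/V₁) → W_a/(P₁V₁) = 1.402.
Path (b) adiabatic: W = P₁V₁(1 − (V₁/V₂)^(γ−1))/(γ−1) → W_b/(P₁V₁) = 1.073.
W_a / W_b = 1.402 / 1.073 = 1.306.

W_a / W_b ≈ 1.31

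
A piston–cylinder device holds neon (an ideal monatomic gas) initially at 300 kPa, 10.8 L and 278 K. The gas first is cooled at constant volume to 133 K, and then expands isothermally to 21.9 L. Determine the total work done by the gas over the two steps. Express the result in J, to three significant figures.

W_total ≈ 1100 J

Step 1 (isochoric): W = 0 (constant volume).
After step 1: P = 143.5 kPa (V unchanged).
Step 2 (isothermal): W = P₁V₁ ln(V₂/V₁) = (1550) ln(21.9/10.8) = 1096 J.
W_total = 0 + 1096 = 1096 J.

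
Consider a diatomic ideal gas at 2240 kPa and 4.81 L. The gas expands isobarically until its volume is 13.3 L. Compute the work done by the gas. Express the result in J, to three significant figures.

W ≈ 19000 J

Isobaric: W = P ΔV.
W = (2240 kPa)(13.3 − 4.81 L) = (2240)(8.49) = 19018 J.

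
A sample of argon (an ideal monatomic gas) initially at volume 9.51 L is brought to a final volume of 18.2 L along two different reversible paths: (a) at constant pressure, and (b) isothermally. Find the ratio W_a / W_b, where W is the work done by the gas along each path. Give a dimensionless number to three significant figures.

W_a / W_b ≈ 1.41

Path (a) isobaric: W = P₁(V₂ − V₁) → W_a/(P₁V₁) = 0.9138.
Path (b) isothermal: W = P₁V₁ ln(V₂/V₁) → W_b/(P₁V₁) = 0.6491.
W_a / W_b = 0.9138 / 0.6491 = 1.408.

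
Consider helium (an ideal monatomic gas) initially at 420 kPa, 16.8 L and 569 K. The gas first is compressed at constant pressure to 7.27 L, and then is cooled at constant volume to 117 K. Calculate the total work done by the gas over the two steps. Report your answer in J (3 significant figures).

W_total ≈ -4000 J

Step 1 (isobaric): W = PΔV = (420 kPa)(7.27 − 16.8 L) = -4003 J.
Step 2 (isochoric): W = 0 (constant volume).
W_total = -4003 + 0 = -4003 J.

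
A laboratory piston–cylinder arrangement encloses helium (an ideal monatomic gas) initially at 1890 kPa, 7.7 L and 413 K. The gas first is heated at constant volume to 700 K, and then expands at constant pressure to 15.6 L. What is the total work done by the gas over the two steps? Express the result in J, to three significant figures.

W_total ≈ 25300 J

Step 1 (isochoric): W = 0 (constant volume).
After step 1: P = 3203 kPa (V unchanged).
Step 2 (isobaric): W = PΔV = (3203 kPa)(15.6 − 7.7 L) = 25307 J.
W_total = 0 + 25307 = 25307 J.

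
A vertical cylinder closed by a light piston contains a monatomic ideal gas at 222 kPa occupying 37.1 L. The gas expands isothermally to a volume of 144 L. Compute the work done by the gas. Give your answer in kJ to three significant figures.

Isothermal: W = nRT ln(V₂/V₁) = P₁V₁ ln(V₂/V₁).
P₁V₁ = (222 kPa)(37.1 L) = 8236 J.
W = 8236 × ln(144/37.1) = 8236 × 1.356
W_by_gas = 11170 J.

W ≈ 11.2 kJ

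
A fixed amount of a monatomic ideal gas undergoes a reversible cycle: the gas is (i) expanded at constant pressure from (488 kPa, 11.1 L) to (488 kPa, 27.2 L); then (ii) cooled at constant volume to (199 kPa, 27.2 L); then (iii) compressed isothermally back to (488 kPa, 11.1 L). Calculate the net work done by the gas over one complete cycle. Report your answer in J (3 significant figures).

Leg (i): W = PΔV = (488)(27.2 − 11.1) = 7857 J.
Leg (ii): W = 0.
Leg (iii): W = PᵢVᵢ ln(V_f/Vᵢ) = (5413) ln(11.1/27.2) = -4851 J.
W_net = 7857 − 4851 = 3005 J.

W_net ≈ 3010 J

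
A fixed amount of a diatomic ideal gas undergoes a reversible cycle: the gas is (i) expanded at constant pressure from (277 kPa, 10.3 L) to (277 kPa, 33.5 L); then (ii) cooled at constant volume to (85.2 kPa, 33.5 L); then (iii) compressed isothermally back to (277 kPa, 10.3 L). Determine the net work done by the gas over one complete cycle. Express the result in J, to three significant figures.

W_net ≈ 3060 J

Leg (i): W = PΔV = (277)(33.5 − 10.3) = 6426 J.
Leg (ii): W = 0.
Leg (iii): W = PᵢVᵢ ln(V_f/Vᵢ) = (2854) ln(10.3/33.5) = -3366 J.
W_net = 6426 − 3366 = 3060 J.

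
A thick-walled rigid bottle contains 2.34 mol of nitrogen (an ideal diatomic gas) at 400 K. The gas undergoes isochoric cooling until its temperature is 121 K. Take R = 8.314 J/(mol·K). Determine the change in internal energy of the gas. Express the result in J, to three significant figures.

ΔU ≈ -13600 J

Constant volume ⇒ W = 0, so Q = ΔU = nCᵥΔT with Cᵥ = 5R/2 = 20.79 J/(mol·K).
ΔU = (2.34)(20.79)(121 − 400) = -13570 J.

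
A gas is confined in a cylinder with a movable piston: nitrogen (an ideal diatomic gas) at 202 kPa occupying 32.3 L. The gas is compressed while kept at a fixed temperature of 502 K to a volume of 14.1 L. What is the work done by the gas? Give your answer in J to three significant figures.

W ≈ -5410 J

Isothermal: W = nRT ln(V₂/V₁) = P₁V₁ ln(V₂/V₁).
P₁V₁ = (202 kPa)(32.3 L) = 6525 J.
W = 6525 × ln(14.1/32.3) = 6525 × -0.8289
W_by_gas = -5408 J.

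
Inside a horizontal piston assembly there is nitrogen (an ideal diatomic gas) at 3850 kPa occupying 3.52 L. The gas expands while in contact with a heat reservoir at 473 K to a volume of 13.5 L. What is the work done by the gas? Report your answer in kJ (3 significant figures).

Isothermal: W = nRT ln(V₂/V₁) = P₁V₁ ln(V₂/V₁).
P₁V₁ = (3850 kPa)(3.52 L) = 13552 J.
W = 13552 × ln(13.5/3.52) = 13552 × 1.344
W_by_gas = 18217 J.

W ≈ 18.2 kJ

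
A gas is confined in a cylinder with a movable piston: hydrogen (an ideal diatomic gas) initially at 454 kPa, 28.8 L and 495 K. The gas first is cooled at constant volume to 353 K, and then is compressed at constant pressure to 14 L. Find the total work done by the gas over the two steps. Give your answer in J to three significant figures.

W_total ≈ -4790 J

Step 1 (isochoric): W = 0 (constant volume).
After step 1: P = 323.8 kPa (V unchanged).
Step 2 (isobaric): W = PΔV = (323.8 kPa)(14 − 28.8 L) = -4792 J.
W_total = 0 − 4792 = -4792 J.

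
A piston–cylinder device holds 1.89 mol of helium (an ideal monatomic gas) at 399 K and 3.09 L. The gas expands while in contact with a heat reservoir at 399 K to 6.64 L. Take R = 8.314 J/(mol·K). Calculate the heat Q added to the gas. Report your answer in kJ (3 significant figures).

Isothermal ⇒ ΔU = 0, so Q = W = nRT ln(V₂/V₁).
Q = (1.89)(8.314)(399) ln(6.64/3.09) = 6270 × 0.7649 = 4796 J.

Q ≈ 4.80 kJ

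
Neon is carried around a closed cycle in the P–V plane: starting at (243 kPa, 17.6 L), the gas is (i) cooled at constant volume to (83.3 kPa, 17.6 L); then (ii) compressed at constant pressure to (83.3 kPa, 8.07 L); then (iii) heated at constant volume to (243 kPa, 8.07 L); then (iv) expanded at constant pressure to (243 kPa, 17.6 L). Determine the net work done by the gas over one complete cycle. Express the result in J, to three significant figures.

W_net ≈ 1520 J

Constant-volume legs do no work.
W(ii) = (83.3)(8.07 − 17.6) = -793.8 J; W(iv) = (243)(17.6 − 8.07) = 2316 J.
W_net = -793.8 + 2316 = 1522 J (the clockwise enclosed area).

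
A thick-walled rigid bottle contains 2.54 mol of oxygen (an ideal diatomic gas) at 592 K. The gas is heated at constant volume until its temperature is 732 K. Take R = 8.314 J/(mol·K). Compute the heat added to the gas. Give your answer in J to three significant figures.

Constant volume ⇒ W = 0, so Q = ΔU = nCᵥΔT with Cᵥ = 5R/2 = 20.79 J/(mol·K).
ΔU = (2.54)(20.79)(732 − 592) = 7391 J.

Q ≈ 7390 J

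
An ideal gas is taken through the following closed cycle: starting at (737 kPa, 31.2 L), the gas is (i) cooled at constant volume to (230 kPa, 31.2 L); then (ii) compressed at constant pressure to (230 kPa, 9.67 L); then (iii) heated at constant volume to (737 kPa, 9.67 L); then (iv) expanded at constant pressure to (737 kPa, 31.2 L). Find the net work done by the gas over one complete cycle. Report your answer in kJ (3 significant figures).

W_net ≈ 10.9 kJ

Constant-volume legs do no work.
W(ii) = (230)(9.67 − 31.2) = -4952 J; W(iv) = (737)(31.2 − 9.67) = 15868 J.
W_net = -4952 + 15868 = 10916 J (the clockwise enclosed area).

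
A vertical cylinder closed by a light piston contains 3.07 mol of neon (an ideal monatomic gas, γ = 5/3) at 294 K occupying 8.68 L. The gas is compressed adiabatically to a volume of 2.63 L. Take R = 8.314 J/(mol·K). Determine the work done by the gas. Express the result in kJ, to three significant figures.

Adiabatic: TV^(γ−1) = const with γ = 5/3.
T₂ = T₁ (V₁/V₂)^(γ−1) = 294 × (8.68/2.63)^0.667 = 294 × 2.217 = 651.7 K.
W_by = nCᵥ(T₁ − T₂) = (3.07)(12.47)(294 − 651.7) = -13695 J.

W ≈ -13.7 kJ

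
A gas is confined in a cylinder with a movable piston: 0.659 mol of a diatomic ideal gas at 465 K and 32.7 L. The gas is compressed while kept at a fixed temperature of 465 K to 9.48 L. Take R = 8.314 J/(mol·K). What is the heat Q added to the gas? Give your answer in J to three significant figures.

Q ≈ -3150 J

Isothermal ⇒ ΔU = 0, so Q = W = nRT ln(V₂/V₁).
Q = (0.659)(8.314)(465) ln(9.48/32.7) = 2548 × -1.238 = -3155 J.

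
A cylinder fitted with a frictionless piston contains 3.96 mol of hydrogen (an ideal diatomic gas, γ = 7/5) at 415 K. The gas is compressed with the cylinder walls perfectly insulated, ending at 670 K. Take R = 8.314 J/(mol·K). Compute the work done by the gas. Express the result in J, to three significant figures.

W ≈ -21000 J

Adiabatic ⇒ Q = 0, so W_by = −ΔU = nCᵥ(T₁ − T₂).
Cᵥ = 5R/2 = 20.79 J/(mol·K).
W = (3.96)(20.79)(415 − 670) = -20989 J.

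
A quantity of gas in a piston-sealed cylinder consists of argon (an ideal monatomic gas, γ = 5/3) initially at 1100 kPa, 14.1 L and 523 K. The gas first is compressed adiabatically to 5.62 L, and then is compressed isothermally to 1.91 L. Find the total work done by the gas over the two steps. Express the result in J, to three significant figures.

Step 1 (adiabatic): W = (P₁V₁ − P₂V₂)/(γ−1) = (15510 − 28637)/0.667 = -19691 J.
After step 1: P = 5096 kPa, V = 5.62 L, T = 965.7 K.
Step 2 (isothermal): W = P₁V₁ ln(V₂/V₁) = (28637) ln(1.91/5.62) = -30906 J.
W_total = -19691 − 30906 = -50597 J.

W_total ≈ -50600 J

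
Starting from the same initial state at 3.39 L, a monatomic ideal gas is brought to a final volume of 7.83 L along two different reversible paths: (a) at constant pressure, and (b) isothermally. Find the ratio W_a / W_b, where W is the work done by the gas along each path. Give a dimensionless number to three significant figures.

W_a / W_b ≈ 1.56

Path (a) isobaric: W = P₁(V₂ − V₁) → W_a/(P₁V₁) = 1.31.
Path (b) isothermal: W = P₁V₁ ln(V₂/V₁) → W_b/(P₁V₁) = 0.8371.
W_a / W_b = 1.31 / 0.8371 = 1.565.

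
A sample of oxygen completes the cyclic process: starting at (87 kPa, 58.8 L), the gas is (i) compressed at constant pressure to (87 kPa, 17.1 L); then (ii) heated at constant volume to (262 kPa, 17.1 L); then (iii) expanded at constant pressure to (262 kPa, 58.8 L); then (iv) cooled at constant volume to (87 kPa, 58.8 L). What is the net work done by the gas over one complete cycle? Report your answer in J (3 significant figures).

Constant-volume legs do no work.
W(i) = (87)(17.1 − 58.8) = -3628 J; W(iii) = (262)(58.8 − 17.1) = 10925 J.
W_net = -3628 + 10925 = 7298 J (the clockwise enclosed area).

W_net ≈ 7300 J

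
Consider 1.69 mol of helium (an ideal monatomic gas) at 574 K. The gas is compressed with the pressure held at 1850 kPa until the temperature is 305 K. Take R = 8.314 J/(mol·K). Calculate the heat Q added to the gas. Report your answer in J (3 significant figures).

Isobaric: W = nRΔT = (1.69)(8.314)(-269) = -3780 J.
ΔU = nCᵥΔT with Cᵥ = 3R/2: ΔU = (1.69)(12.47)(-269) = -5669 J.
Q = ΔU + W = -5669 − 3780 = -9449 J.

Q ≈ -9450 J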